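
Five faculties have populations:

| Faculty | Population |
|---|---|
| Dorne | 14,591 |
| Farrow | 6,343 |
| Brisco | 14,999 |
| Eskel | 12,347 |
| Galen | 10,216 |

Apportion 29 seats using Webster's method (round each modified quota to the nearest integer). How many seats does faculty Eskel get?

6

Standard divisor 58496/29 ≈ 2017.103; standard quotas: Dorne 7.234, Farrow 3.145, Brisco 7.436, Eskel 6.121, Galen 5.065.
Rounding to the nearest integer gives 7, 3, 7, 6, 5 = 28 seats, so the divisor must be adjusted.
With modified divisor 1970: modified quotas Dorne 7.407, Farrow 3.220, Brisco 7.614, Eskel 6.268, Galen 5.186.
Rounding to the nearest integer: Dorne 7, Farrow 3, Brisco 8, Eskel 6, Galen 5 (total 29).
Eskel receives 6.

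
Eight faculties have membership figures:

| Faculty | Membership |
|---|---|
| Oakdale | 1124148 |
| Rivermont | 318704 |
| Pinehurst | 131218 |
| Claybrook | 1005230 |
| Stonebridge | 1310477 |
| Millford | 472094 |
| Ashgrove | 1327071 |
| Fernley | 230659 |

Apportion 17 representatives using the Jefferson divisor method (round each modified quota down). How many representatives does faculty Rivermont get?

1

Standard divisor 5919601/17 ≈ 348211.824; standard quotas: Oakdale 3.228, Rivermont 0.915, Pinehurst 0.377, Claybrook 2.887, Stonebridge 3.763, Millford 1.356, Ashgrove 3.811, Fernley 0.662.
Rounding down gives 3, 0, 0, 2, 3, 1, 3, 0 = 12 seats, so the divisor must be adjusted.
With modified divisor 273200: modified quotas Oakdale 4.115, Rivermont 1.167, Pinehurst 0.480, Claybrook 3.679, Stonebridge 4.797, Millford 1.728, Ashgrove 4.858, Fernley 0.844.
Rounding down: Oakdale 4, Rivermont 1, Pinehurst 0, Claybrook 3, Stonebridge 4, Millford 1, Ashgrove 4, Fernley 0 (total 17).
Rivermont receives 1.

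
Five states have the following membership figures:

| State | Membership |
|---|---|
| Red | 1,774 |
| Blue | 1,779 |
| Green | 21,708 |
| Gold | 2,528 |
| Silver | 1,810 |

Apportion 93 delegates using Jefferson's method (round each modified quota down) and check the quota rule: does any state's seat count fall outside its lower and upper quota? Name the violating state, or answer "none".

Green

Standard quotas: Red 5.574, Blue 5.590, Green 68.206, Gold 7.943, Silver 5.687.
Jefferson allocation: Red 5, Blue 5, Green 70, Gold 8, Silver 5.
Green has quota 68.206 (lower 68, upper 69) but receives 70 — outside the quota interval.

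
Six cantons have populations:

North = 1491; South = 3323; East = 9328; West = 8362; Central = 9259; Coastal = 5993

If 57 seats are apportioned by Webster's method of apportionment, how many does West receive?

13

Standard divisor 37756/57 ≈ 662.386; standard quotas: North 2.251, South 5.017, East 14.082, West 12.624, Central 13.978, Coastal 9.048.
Rounding to the nearest integer gives North 2, South 5, East 14, West 13, Central 14, Coastal 9 — total 57, matching the house size, so no adjustment is needed.
West receives 13.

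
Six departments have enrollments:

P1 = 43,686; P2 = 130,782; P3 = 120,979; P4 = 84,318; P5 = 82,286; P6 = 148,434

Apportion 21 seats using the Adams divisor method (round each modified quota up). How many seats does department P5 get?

3

Standard divisor 610485/21 ≈ 29070.714; standard quotas: P1 1.503, P2 4.499, P3 4.162, P4 2.900, P5 2.831, P6 5.106.
Rounding up gives 2, 5, 5, 3, 3, 6 = 24 seats, so the divisor must be adjusted.
With modified divisor 34900: modified quotas P1 1.252, P2 3.747, P3 3.466, P4 2.416, P5 2.358, P6 4.253.
Rounding up: P1 2, P2 4, P3 4, P4 3, P5 3, P6 5 (total 21).
P5 receives 3.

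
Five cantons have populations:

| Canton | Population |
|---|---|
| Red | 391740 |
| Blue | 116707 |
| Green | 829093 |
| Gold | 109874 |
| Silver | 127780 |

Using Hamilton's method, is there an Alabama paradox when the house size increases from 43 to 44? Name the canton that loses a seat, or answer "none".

none

At 43 seats: Red 11, Blue 3, Green 23, Gold 3, Silver 3.
At 44 seats: Red 11, Blue 3, Green 23, Gold 3, Silver 4.
No canton's allocation decreased.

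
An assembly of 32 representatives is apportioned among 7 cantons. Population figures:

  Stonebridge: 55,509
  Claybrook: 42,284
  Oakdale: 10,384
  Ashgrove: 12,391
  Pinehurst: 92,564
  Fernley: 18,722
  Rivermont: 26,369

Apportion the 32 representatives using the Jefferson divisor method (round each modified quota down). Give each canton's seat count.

Standard divisor 258223/32 ≈ 8069.469; standard quotas: Stonebridge 6.879, Claybrook 5.240, Oakdale 1.287, Ashgrove 1.536, Pinehurst 11.471, Fernley 2.320, Rivermont 3.268.
Rounding down gives 6, 5, 1, 1, 11, 2, 3 = 29 seats, so the divisor must be adjusted.
With modified divisor 7100: modified quotas Stonebridge 7.818, Claybrook 5.955, Oakdale 1.463, Ashgrove 1.745, Pinehurst 13.037, Fernley 2.637, Rivermont 3.714.
Rounding down: Stonebridge 7, Claybrook 5, Oakdale 1, Ashgrove 1, Pinehurst 13, Fernley 2, Rivermont 3 (total 32).

Stonebridge=7, Claybrook=5, Oakdale=1, Ashgrove=1, Pinehurst=13, Fernley=2, Rivermont=3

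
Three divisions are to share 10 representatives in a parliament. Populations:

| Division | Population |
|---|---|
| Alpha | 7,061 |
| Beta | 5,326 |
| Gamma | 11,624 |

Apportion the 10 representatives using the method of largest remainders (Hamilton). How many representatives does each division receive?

Standard divisor: 24011 ÷ 10 ≈ 2401.1.
Standard quotas: Alpha 2.9407, Beta 2.2182, Gamma 4.8411.
Lower quotas: Alpha 2, Beta 2, Gamma 4 (sum 8, leaving 2 seats).
Remainders in descending order: Alpha 0.9407, Gamma 0.8411, Beta 0.2182.
The surplus seats go to Alpha, Gamma.

Alpha=3; Beta=2; Gamma=5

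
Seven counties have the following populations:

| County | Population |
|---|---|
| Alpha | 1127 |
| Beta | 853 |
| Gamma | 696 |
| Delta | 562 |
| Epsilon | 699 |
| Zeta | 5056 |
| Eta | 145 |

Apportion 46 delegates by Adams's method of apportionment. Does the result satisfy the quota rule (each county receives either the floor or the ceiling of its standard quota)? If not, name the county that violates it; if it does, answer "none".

Standard quotas: Alpha 5.673, Beta 4.294, Gamma 3.504, Delta 2.829, Epsilon 3.519, Zeta 25.452, Eta 0.730.
Adams allocation: Alpha 6, Beta 4, Gamma 4, Delta 3, Epsilon 4, Zeta 24, Eta 1.
Zeta has quota 25.452 (lower 25, upper 26) but receives 24 — outside the quota interval.

Zeta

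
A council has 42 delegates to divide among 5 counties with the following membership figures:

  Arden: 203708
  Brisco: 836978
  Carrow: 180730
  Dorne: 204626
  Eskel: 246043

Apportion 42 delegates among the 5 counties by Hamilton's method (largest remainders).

Arden 5, Brisco 21, Carrow 5, Dorne 5, Eskel 6

Standard divisor: 1672085 ÷ 42 ≈ 39811.548.
Standard quotas: Arden 5.1168, Brisco 21.0235, Carrow 4.5396, Dorne 5.1399, Eskel 6.1802.
Lower quotas: Arden 5, Brisco 21, Carrow 4, Dorne 5, Eskel 6 (sum 41, leaving 1 seat).
Remainders in descending order: Carrow 0.5396, Eskel 0.1802, Dorne 0.1399, Arden 0.1168, Brisco 0.0235.
The surplus seat goes to Carrow.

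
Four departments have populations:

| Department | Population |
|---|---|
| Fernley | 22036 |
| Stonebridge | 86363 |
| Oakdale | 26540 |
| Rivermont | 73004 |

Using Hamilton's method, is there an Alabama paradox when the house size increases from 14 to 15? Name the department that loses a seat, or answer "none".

At 14 seats: Fernley 1, Stonebridge 6, Oakdale 2, Rivermont 5.
At 15 seats: Fernley 2, Stonebridge 6, Oakdale 2, Rivermont 5.
No department's allocation decreased.

none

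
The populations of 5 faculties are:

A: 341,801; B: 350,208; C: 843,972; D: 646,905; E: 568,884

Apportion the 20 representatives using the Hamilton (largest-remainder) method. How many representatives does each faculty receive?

Total 2751770; standard divisor 2751770/20 ≈ 137588.5.
Standard quotas: A 2.4842, B 2.5453, C 6.1340, D 4.7017, E 4.1347.
Lower quotas: A 2, B 2, C 6, D 4, E 4 (sum 18, leaving 2 seats).
Remainders in descending order: D 0.7017, B 0.5453, A 0.4842, E 0.1347, C 0.1340.
Largest remainders: D, B receive the extra seats.

A 2; B 3; C 6; D 5; E 4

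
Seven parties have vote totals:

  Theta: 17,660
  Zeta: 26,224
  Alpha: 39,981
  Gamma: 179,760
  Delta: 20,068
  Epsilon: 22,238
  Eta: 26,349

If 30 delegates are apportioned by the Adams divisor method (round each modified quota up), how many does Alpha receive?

Standard divisor 332280/30 ≈ 11076; standard quotas: Theta 1.594, Zeta 2.368, Alpha 3.610, Gamma 16.230, Delta 1.812, Epsilon 2.008, Eta 2.379.
Rounding up gives 2, 3, 4, 17, 2, 3, 3 = 34 seats, so the divisor must be adjusted.
With modified divisor 12980: modified quotas Theta 1.361, Zeta 2.020, Alpha 3.080, Gamma 13.849, Delta 1.546, Epsilon 1.713, Eta 2.030.
Rounding up: Theta 2, Zeta 3, Alpha 4, Gamma 14, Delta 2, Epsilon 2, Eta 3 (total 30).
Alpha receives 4.

4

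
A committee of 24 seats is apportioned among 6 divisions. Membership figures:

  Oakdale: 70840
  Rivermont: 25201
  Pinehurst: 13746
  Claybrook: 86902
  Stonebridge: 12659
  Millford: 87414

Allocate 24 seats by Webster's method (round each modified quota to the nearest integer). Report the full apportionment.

Oakdale 6; Rivermont 2; Pinehurst 1; Claybrook 7; Stonebridge 1; Millford 7

Standard divisor 296762/24 ≈ 12365.083; standard quotas: Oakdale 5.729, Rivermont 2.038, Pinehurst 1.112, Claybrook 7.028, Stonebridge 1.024, Millford 7.069.
Rounding to the nearest integer gives Oakdale 6, Rivermont 2, Pinehurst 1, Claybrook 7, Stonebridge 1, Millford 7 — total 24, matching the house size, so no adjustment is needed.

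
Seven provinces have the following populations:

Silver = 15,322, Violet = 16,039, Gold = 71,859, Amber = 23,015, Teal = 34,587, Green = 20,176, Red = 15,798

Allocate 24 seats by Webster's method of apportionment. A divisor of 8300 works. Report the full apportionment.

With modified divisor 8300: modified quotas Silver 1.846, Violet 1.932, Gold 8.658, Amber 2.773, Teal 4.167, Green 2.431, Red 1.903.
Rounding to the nearest integer: Silver 2, Violet 2, Gold 9, Amber 3, Teal 4, Green 2, Red 2 (total 24).

Silver: 2; Violet: 2; Gold: 9; Amber: 3; Teal: 4; Green: 2; Red: 2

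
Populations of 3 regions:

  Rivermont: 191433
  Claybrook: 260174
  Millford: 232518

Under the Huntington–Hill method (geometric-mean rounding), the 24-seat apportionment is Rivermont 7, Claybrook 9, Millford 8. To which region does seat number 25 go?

Priority for the next seat is population ÷ (√(s·(s+1))).
Priorities: Rivermont 25581.311, Claybrook 27424.748, Millford 27402.509.
Highest priority: Claybrook.

Claybrook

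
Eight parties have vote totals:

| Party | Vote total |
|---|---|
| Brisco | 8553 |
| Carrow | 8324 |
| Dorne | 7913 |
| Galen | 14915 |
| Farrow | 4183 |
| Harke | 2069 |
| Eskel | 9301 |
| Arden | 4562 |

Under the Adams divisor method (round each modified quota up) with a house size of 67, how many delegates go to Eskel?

Standard divisor 59820/67 ≈ 892.836; standard quotas: Brisco 9.580, Carrow 9.323, Dorne 8.863, Galen 16.705, Farrow 4.685, Harke 2.317, Eskel 10.417, Arden 5.110.
Rounding up gives 10, 10, 9, 17, 5, 3, 11, 6 = 71 seats, so the divisor must be adjusted.
With modified divisor 940: modified quotas Brisco 9.099, Carrow 8.855, Dorne 8.418, Galen 15.867, Farrow 4.450, Harke 2.201, Eskel 9.895, Arden 4.853.
Rounding up: Brisco 10, Carrow 9, Dorne 9, Galen 16, Farrow 5, Harke 3, Eskel 10, Arden 5 (total 67).
Eskel receives 10.

10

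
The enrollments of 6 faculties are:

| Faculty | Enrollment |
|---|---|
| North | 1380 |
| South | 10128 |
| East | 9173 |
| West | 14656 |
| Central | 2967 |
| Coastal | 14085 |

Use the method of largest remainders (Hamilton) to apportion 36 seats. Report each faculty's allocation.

Total 52389; standard divisor 52389/36 ≈ 1455.25.
Standard quotas: North 0.9483, South 6.9596, East 6.3034, West 10.0711, Central 2.0388, Coastal 9.6787.
Lower quotas: North 0, South 6, East 6, West 10, Central 2, Coastal 9 (sum 33, leaving 3 seats).
Remainders in descending order: South 0.9596, North 0.9483, Coastal 0.6787, East 0.3034, West 0.0711, Central 0.0388.
The surplus seats go to South, North, Coastal.

North=1, South=7, East=6, West=10, Central=2, Coastal=10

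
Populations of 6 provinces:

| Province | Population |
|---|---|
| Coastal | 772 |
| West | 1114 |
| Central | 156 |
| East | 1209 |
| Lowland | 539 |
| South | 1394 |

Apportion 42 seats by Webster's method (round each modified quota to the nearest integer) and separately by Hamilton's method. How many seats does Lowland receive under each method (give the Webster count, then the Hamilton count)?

4 and 5

Webster: Coastal 6, West 9, Central 1, East 10, Lowland 4, South 12.
Hamilton: Coastal 6, West 9, Central 1, East 10, Lowland 5, South 11.
Lowland gets 4 under Webster and 5 under Hamilton.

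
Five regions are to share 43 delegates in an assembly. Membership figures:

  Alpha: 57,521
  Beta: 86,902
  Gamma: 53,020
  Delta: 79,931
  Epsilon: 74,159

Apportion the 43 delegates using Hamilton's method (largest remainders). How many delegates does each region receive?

The standard divisor is 351533/43 ≈ 8175.186.
Standard quotas: Alpha 7.0360, Beta 10.6300, Gamma 6.4855, Delta 9.7773, Epsilon 9.0712.
Lower quotas: Alpha 7, Beta 10, Gamma 6, Delta 9, Epsilon 9 (sum 41, leaving 2 seats).
Remainders in descending order: Delta 0.7773, Beta 0.6300, Gamma 0.4855, Epsilon 0.0712, Alpha 0.0360.
Largest remainders: Delta, Beta receive the extra seats.

Alpha: 7; Beta: 11; Gamma: 6; Delta: 10; Epsilon: 9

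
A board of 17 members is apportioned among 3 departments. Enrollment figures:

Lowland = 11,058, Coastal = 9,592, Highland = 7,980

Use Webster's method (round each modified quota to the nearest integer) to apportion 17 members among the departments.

Lowland 6; Coastal 6; Highland 5

Standard divisor 28630/17 ≈ 1684.118; standard quotas: Lowland 6.566, Coastal 5.696, Highland 4.738.
Rounding to the nearest integer gives 7, 6, 5 = 18 seats, so the divisor must be adjusted.
With modified divisor 1720: modified quotas Lowland 6.429, Coastal 5.577, Highland 4.640.
Rounding to the nearest integer: Lowland 6, Coastal 6, Highland 5 (total 17).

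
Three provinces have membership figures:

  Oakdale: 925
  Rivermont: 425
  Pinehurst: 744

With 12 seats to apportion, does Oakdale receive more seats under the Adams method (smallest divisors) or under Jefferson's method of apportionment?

Adams: Oakdale 5, Rivermont 3, Pinehurst 4.
Jefferson: Oakdale 6, Rivermont 2, Pinehurst 4.
Oakdale gets 5 under Adams and 6 under Jefferson.

Jefferson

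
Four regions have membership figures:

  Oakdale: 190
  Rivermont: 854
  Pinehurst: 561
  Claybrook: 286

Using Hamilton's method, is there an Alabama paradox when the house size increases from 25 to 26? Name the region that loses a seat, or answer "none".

At 25 seats: Oakdale 3, Rivermont 11, Pinehurst 7, Claybrook 4.
At 26 seats: Oakdale 2, Rivermont 12, Pinehurst 8, Claybrook 4.
Oakdale drops from 3 to 2.

Oakdale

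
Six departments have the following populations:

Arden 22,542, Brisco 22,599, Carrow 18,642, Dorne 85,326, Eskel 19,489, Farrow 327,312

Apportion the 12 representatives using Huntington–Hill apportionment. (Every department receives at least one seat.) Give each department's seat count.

Arden 1, Brisco 1, Carrow 1, Dorne 2, Eskel 1, Farrow 6

With divisor 55132: modified quotas Arden 0.409, Brisco 0.410, Carrow 0.338, Dorne 1.548, Eskel 0.353, Farrow 5.937.
Geometric-mean thresholds: Arden (min 1), Brisco (min 1), Carrow (min 1), Dorne √(1·2)=1.414, Eskel (min 1), Farrow √(5·6)=5.477.
Each quota rounded against its threshold gives Arden 1, Brisco 1, Carrow 1, Dorne 2, Eskel 1, Farrow 6 (total 12).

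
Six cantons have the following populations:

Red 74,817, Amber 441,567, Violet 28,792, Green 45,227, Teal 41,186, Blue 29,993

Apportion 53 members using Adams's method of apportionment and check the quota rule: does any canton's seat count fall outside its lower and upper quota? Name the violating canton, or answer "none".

Standard quotas: Red 5.994, Amber 35.374, Violet 2.307, Green 3.623, Teal 3.299, Blue 2.403.
Adams allocation: Red 6, Amber 33, Violet 3, Green 4, Teal 4, Blue 3.
Amber has quota 35.374 (lower 35, upper 36) but receives 33 — outside the quota interval.

Amber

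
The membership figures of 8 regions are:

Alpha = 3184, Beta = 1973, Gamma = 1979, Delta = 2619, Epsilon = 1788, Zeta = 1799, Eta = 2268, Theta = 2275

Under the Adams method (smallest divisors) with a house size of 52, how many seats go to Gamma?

6

Standard divisor 17885/52 ≈ 343.942; standard quotas: Alpha 9.257, Beta 5.736, Gamma 5.754, Delta 7.615, Epsilon 5.199, Zeta 5.231, Eta 6.594, Theta 6.614.
Rounding up gives 10, 6, 6, 8, 6, 6, 7, 7 = 56 seats, so the divisor must be adjusted.
With modified divisor 376: modified quotas Alpha 8.468, Beta 5.247, Gamma 5.263, Delta 6.965, Epsilon 4.755, Zeta 4.785, Eta 6.032, Theta 6.051.
Rounding up: Alpha 9, Beta 6, Gamma 6, Delta 7, Epsilon 5, Zeta 5, Eta 7, Theta 7 (total 52).
Gamma receives 6.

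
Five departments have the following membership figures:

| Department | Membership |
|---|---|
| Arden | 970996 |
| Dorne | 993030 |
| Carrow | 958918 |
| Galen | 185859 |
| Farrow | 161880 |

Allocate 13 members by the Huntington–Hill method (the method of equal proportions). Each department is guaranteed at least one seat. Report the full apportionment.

With divisor 278559: modified quotas Arden 3.486, Dorne 3.565, Carrow 3.442, Galen 0.667, Farrow 0.581.
Geometric-mean thresholds: Arden √(3·4)=3.464, Dorne √(3·4)=3.464, Carrow √(3·4)=3.464, Galen (min 1), Farrow (min 1).
Each quota rounded against its threshold gives Arden 4, Dorne 4, Carrow 3, Galen 1, Farrow 1 (total 13).

Arden: 4; Dorne: 4; Carrow: 3; Galen: 1; Farrow: 1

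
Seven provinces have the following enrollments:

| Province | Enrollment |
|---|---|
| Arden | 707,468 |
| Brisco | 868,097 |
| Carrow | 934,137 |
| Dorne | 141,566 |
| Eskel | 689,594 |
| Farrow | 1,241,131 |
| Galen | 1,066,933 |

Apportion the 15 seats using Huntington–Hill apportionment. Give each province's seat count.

Arden=2, Brisco=2, Carrow=2, Dorne=1, Eskel=2, Farrow=3, Galen=3

With divisor 408467: modified quotas Arden 1.732, Brisco 2.125, Carrow 2.287, Dorne 0.347, Eskel 1.688, Farrow 3.039, Galen 2.612.
Geometric-mean thresholds: Arden √(1·2)=1.414, Brisco √(2·3)=2.449, Carrow √(2·3)=2.449, Dorne (min 1), Eskel √(1·2)=1.414, Farrow √(3·4)=3.464, Galen √(2·3)=2.449.
Each quota rounded against its threshold gives Arden 2, Brisco 2, Carrow 2, Dorne 1, Eskel 2, Farrow 3, Galen 3 (total 15).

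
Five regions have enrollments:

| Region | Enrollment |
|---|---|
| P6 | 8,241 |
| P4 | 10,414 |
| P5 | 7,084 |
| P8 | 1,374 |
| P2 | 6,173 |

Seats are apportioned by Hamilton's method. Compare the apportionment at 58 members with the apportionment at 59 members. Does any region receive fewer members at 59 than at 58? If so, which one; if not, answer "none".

P8

At 58 seats: P6 14, P4 18, P5 12, P8 3, P2 11.
At 59 seats: P6 15, P4 18, P5 13, P8 2, P2 11.
P8 drops from 3 to 2.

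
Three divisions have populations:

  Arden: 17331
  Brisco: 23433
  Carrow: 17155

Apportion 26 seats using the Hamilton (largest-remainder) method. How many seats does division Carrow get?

The standard divisor is 57919/26 ≈ 2227.654.
Standard quotas: Arden 7.7799, Brisco 10.5191, Carrow 7.7009.
Lower quotas: Arden 7, Brisco 10, Carrow 7 (sum 24, leaving 2 seats).
Remainders in descending order: Arden 0.7799, Carrow 0.7009, Brisco 0.5191.
The surplus seats go to Arden, Carrow.
Carrow receives 8.

8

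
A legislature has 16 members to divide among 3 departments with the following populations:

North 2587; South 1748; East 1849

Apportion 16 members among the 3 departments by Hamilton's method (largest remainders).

The standard divisor is 6184/16 ≈ 386.5.
Standard quotas: North 6.693, South 4.523, East 4.784.
Lower quotas: North 6, South 4, East 4 (sum 14, leaving 2 seats).
Remainders in descending order: East 0.784, North 0.693, South 0.523.
Largest remainders: East, North receive the extra seats.

North: 7, South: 4, East: 5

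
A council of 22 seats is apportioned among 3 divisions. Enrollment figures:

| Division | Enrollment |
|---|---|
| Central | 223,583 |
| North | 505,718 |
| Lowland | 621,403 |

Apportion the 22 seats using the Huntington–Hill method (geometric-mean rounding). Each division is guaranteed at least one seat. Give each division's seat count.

With divisor 62071: modified quotas Central 3.602, North 8.147, Lowland 10.011.
Geometric-mean thresholds: Central √(3·4)=3.464, North √(8·9)=8.485, Lowland √(10·11)=10.488.
Each quota rounded against its threshold gives Central 4, North 8, Lowland 10 (total 22).

Central=4; North=8; Lowland=10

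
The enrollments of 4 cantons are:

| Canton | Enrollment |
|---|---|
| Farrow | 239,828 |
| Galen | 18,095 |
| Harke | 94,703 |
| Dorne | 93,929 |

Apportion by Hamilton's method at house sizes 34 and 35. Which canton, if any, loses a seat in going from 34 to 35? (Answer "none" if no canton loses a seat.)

At 34 seats: Farrow 18, Galen 2, Harke 7, Dorne 7.
At 35 seats: Farrow 19, Galen 1, Harke 8, Dorne 7.
Galen drops from 2 to 1.

Galen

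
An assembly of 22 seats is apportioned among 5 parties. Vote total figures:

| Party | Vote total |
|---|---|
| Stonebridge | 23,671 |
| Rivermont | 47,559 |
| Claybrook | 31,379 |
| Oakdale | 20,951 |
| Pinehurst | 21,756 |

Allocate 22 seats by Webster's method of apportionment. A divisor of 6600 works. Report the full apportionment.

With modified divisor 6600: modified quotas Stonebridge 3.587, Rivermont 7.206, Claybrook 4.754, Oakdale 3.174, Pinehurst 3.296.
Rounding to the nearest integer: Stonebridge 4, Rivermont 7, Claybrook 5, Oakdale 3, Pinehurst 3 (total 22).

Stonebridge 4, Rivermont 7, Claybrook 5, Oakdale 3, Pinehurst 3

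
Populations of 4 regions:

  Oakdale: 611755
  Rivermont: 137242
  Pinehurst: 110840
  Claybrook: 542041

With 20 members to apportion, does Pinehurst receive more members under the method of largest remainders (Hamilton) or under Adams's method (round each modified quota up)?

Hamilton: Oakdale 9, Rivermont 2, Pinehurst 1, Claybrook 8.
Adams: Oakdale 8, Rivermont 2, Pinehurst 2, Claybrook 8.
Pinehurst gets 1 under Hamilton and 2 under Adams.

Adams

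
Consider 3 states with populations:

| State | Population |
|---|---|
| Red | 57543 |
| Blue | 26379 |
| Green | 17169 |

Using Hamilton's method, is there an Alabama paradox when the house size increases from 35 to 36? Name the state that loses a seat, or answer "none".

none

At 35 seats: Red 20, Blue 9, Green 6.
At 36 seats: Red 21, Blue 9, Green 6.
No state's allocation decreased.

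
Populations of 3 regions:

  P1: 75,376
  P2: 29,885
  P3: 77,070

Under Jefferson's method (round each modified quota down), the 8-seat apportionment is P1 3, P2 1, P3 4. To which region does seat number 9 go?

P1

Priority for the next seat is population ÷ (current seats + 1).
Priorities: P1 18844.000, P2 14942.500, P3 15414.000.
Highest priority: P1.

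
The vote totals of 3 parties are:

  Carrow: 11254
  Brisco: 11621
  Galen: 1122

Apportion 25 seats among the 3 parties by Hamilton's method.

Standard divisor: 23997 ÷ 25 ≈ 959.88.
Standard quotas: Carrow 11.7244, Brisco 12.1067, Galen 1.1689.
Lower quotas: Carrow 11, Brisco 12, Galen 1 (sum 24, leaving 1 seat).
Remainders in descending order: Carrow 0.7244, Galen 0.1689, Brisco 0.1067.
Largest remainder: Carrow receives the extra seat.

Carrow 12; Brisco 12; Galen 1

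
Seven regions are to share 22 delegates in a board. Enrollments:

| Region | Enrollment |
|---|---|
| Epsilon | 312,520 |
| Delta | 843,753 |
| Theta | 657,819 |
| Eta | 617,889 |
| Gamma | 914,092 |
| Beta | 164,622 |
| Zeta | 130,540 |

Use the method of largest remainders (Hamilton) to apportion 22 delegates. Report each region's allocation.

Epsilon: 2; Delta: 5; Theta: 4; Eta: 4; Gamma: 5; Beta: 1; Zeta: 1

The standard divisor is 3641235/22 ≈ 165510.682.
Standard quotas: Epsilon 1.8882, Delta 5.0979, Theta 3.9745, Eta 3.7332, Gamma 5.5229, Beta 0.9946, Zeta 0.7887.
Lower quotas: Epsilon 1, Delta 5, Theta 3, Eta 3, Gamma 5, Beta 0, Zeta 0 (sum 17, leaving 5 seats).
Remainders in descending order: Beta 0.9946, Theta 0.9745, Epsilon 0.8882, Zeta 0.7887, Eta 0.7332, Gamma 0.5229, Delta 0.0979.
Largest remainders: Beta, Theta, Epsilon, Zeta, Eta receive the extra seats.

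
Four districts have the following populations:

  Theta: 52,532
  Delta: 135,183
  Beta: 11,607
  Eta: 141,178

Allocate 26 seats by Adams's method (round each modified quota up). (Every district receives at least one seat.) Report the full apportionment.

Standard divisor 340500/26 ≈ 13096.154; standard quotas: Theta 4.011, Delta 10.322, Beta 0.886, Eta 10.780.
Rounding up gives 5, 11, 1, 11 = 28 seats, so the divisor must be adjusted.
With modified divisor 13800: modified quotas Theta 3.807, Delta 9.796, Beta 0.841, Eta 10.230.
Rounding up: Theta 4, Delta 10, Beta 1, Eta 11 (total 26).

Theta 4, Delta 10, Beta 1, Eta 11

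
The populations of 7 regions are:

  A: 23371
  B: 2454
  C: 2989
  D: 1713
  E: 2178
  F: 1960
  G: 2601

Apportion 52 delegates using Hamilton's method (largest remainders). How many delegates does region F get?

3

The standard divisor is 37266/52 ≈ 716.654.
Standard quotas: A 32.6113, B 3.4242, C 4.1708, D 2.3903, E 3.0391, F 2.7349, G 3.6294.
Lower quotas: A 32, B 3, C 4, D 2, E 3, F 2, G 3 (sum 49, leaving 3 seats).
Remainders in descending order: F 0.7349, G 0.6294, A 0.6113, B 0.4242, D 0.3903, C 0.1708, E 0.0391.
Largest remainders: F, G, A receive the extra seats.
F receives 3.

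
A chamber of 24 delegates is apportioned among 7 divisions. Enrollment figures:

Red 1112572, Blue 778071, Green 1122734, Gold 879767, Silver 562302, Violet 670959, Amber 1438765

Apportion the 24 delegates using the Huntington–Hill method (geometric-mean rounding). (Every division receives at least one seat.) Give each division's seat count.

Red 4, Blue 3, Green 4, Gold 3, Silver 2, Violet 3, Amber 5

With divisor 268300: modified quotas Red 4.147, Blue 2.900, Green 4.185, Gold 3.279, Silver 2.096, Violet 2.501, Amber 5.363.
Geometric-mean thresholds: Red √(4·5)=4.472, Blue √(2·3)=2.449, Green √(4·5)=4.472, Gold √(3·4)=3.464, Silver √(2·3)=2.449, Violet √(2·3)=2.449, Amber √(5·6)=5.477.
Each quota rounded against its threshold gives Red 4, Blue 3, Green 4, Gold 3, Silver 2, Violet 3, Amber 5 (total 24).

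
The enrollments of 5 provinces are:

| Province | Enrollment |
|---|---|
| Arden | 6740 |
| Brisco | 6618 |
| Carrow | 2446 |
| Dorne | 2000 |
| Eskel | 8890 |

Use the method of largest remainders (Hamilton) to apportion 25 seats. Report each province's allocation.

Arden 6, Brisco 6, Carrow 2, Dorne 2, Eskel 9

Total 26694; standard divisor 26694/25 ≈ 1067.76.
Standard quotas: Arden 6.3123, Brisco 6.1980, Carrow 2.2908, Dorne 1.8731, Eskel 8.3258.
Lower quotas: Arden 6, Brisco 6, Carrow 2, Dorne 1, Eskel 8 (sum 23, leaving 2 seats).
Remainders in descending order: Dorne 0.8731, Eskel 0.3258, Arden 0.3123, Carrow 0.2908, Brisco 0.1980.
Largest remainders: Dorne, Eskel receive the extra seats.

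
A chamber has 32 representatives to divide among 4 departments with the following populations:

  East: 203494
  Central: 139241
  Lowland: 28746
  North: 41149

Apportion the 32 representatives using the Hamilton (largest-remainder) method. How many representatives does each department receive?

The standard divisor is 412630/32 ≈ 12894.688.
Standard quotas: East 15.7812, Central 10.7983, Lowland 2.2293, North 3.1912.
Lower quotas: East 15, Central 10, Lowland 2, North 3 (sum 30, leaving 2 seats).
Remainders in descending order: Central 0.7983, East 0.7812, Lowland 0.2293, North 0.1912.
Largest remainders: Central, East receive the extra seats.

East=16; Central=11; Lowland=2; North=3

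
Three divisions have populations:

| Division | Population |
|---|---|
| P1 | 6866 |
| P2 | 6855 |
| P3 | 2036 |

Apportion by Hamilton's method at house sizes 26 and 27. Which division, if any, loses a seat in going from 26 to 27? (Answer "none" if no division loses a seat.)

At 26 seats: P1 11, P2 11, P3 4.
At 27 seats: P1 12, P2 12, P3 3.
P3 drops from 4 to 3.

P3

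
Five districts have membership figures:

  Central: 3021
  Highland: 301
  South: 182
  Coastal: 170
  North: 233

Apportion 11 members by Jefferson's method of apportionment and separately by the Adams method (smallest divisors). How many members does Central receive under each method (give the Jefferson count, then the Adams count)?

10 and 7

Jefferson: Central 10, Highland 1, South 0, Coastal 0, North 0.
Adams: Central 7, Highland 1, South 1, Coastal 1, North 1.
Central gets 10 under Jefferson and 7 under Adams.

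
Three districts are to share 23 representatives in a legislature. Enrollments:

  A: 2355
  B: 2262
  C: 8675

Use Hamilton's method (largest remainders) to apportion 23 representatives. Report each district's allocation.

Total 13292; standard divisor 13292/23 ≈ 577.913.
Standard quotas: A 4.0750, B 3.9141, C 15.0109.
Lower quotas: A 4, B 3, C 15 (sum 22, leaving 1 seat).
Remainders in descending order: B 0.9141, A 0.0750, C 0.0109.
The surplus seat goes to B.

A=4, B=4, C=15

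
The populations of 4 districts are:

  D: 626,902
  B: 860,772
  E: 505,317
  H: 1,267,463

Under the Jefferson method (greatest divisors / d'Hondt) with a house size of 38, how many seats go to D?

Standard divisor 3260454/38 ≈ 85801.421; standard quotas: D 7.306, B 10.032, E 5.889, H 14.772.
Rounding down gives 7, 10, 5, 14 = 36 seats, so the divisor must be adjusted.
With modified divisor 81700: modified quotas D 7.673, B 10.536, E 6.185, H 15.514.
Rounding down: D 7, B 10, E 6, H 15 (total 38).
D receives 7.

7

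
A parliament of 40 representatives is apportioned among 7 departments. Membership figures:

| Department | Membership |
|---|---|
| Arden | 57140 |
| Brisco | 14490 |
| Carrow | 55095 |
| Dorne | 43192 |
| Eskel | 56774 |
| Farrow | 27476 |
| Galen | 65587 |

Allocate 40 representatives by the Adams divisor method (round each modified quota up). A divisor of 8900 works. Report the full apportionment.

Arden: 7, Brisco: 2, Carrow: 7, Dorne: 5, Eskel: 7, Farrow: 4, Galen: 8

With modified divisor 8900: modified quotas Arden 6.420, Brisco 1.628, Carrow 6.190, Dorne 4.853, Eskel 6.379, Farrow 3.087, Galen 7.369.
Rounding up: Arden 7, Brisco 2, Carrow 7, Dorne 5, Eskel 7, Farrow 4, Galen 8 (total 40).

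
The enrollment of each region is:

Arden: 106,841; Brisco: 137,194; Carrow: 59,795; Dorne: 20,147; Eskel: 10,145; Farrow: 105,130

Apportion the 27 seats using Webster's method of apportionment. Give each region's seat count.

Standard divisor 439252/27 ≈ 16268.593; standard quotas: Arden 6.567, Brisco 8.433, Carrow 3.675, Dorne 1.238, Eskel 0.624, Farrow 6.462.
Rounding to the nearest integer gives Arden 7, Brisco 8, Carrow 4, Dorne 1, Eskel 1, Farrow 6 — total 27, matching the house size, so no adjustment is needed.

Arden=7; Brisco=8; Carrow=4; Dorne=1; Eskel=1; Farrow=6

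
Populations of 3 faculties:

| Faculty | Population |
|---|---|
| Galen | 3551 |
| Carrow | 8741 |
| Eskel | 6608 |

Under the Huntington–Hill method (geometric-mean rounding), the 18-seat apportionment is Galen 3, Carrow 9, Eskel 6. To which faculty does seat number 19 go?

Priority for the next seat is population ÷ (√(s·(s+1))).
Priorities: Galen 1025.085, Carrow 921.382, Eskel 1019.637.
Highest priority: Galen.

Galen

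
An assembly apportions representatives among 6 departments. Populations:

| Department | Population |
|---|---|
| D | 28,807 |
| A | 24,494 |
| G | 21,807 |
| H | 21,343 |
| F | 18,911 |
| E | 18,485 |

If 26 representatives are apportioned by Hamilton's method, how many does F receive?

The standard divisor is 133847/26 ≈ 5147.962.
Standard quotas: D 5.5958, A 4.7580, G 4.2360, H 4.1459, F 3.6735, E 3.5907.
Lower quotas: D 5, A 4, G 4, H 4, F 3, E 3 (sum 23, leaving 3 seats).
Remainders in descending order: A 0.7580, F 0.6735, D 0.5958, E 0.5907, G 0.2360, H 0.1459.
The surplus seats go to A, F, D.
F receives 4.

4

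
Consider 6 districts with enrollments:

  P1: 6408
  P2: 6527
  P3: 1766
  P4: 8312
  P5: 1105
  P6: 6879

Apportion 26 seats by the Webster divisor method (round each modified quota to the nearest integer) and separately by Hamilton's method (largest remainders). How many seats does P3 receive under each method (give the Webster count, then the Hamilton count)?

1 and 2

Webster: P1 5, P2 6, P3 1, P4 7, P5 1, P6 6.
Hamilton: P1 5, P2 5, P3 2, P4 7, P5 1, P6 6.
P3 gets 1 under Webster and 2 under Hamilton.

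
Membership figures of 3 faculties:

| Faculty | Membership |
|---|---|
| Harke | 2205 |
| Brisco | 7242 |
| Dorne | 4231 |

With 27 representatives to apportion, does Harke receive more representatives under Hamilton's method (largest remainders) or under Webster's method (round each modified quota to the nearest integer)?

Hamilton

Hamilton: Harke 5, Brisco 14, Dorne 8.
Webster: Harke 4, Brisco 15, Dorne 8.
Harke gets 5 under Hamilton and 4 under Webster.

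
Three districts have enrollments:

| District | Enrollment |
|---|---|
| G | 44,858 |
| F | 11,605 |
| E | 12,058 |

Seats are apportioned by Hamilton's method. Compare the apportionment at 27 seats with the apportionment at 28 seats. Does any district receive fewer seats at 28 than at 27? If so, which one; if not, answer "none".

none

At 27 seats: G 18, F 4, E 5.
At 28 seats: G 18, F 5, E 5.
No district's allocation decreased.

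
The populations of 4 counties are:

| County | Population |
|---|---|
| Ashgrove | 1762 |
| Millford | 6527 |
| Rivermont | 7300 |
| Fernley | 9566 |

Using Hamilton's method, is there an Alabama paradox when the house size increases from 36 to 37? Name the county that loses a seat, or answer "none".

Ashgrove

At 36 seats: Ashgrove 3, Millford 9, Rivermont 10, Fernley 14.
At 37 seats: Ashgrove 2, Millford 10, Rivermont 11, Fernley 14.
Ashgrove drops from 3 to 2.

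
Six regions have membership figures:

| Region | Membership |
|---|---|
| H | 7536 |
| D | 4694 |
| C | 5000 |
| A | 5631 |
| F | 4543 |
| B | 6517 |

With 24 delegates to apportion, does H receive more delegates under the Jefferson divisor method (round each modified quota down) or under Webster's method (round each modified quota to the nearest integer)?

Jefferson

Jefferson: H 6, D 3, C 3, A 4, F 3, B 5.
Webster: H 5, D 3, C 4, A 4, F 3, B 5.
H gets 6 under Jefferson and 5 under Webster.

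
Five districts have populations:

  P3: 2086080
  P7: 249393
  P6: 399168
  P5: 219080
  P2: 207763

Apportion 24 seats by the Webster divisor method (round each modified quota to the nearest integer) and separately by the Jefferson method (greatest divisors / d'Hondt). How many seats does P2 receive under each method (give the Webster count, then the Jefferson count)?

Webster: P3 15, P7 2, P6 3, P5 2, P2 2.
Jefferson: P3 17, P7 2, P6 3, P5 1, P2 1.
P2 gets 2 under Webster and 1 under Jefferson.

2 and 1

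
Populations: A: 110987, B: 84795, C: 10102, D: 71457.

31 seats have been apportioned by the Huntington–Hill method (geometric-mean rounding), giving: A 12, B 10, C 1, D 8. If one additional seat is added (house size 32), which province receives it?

A

Priority for the next seat is population ÷ (√(s·(s+1))).
Priorities: A 8886.072, B 8084.886, C 7143.193, D 8421.288.
Highest priority: A.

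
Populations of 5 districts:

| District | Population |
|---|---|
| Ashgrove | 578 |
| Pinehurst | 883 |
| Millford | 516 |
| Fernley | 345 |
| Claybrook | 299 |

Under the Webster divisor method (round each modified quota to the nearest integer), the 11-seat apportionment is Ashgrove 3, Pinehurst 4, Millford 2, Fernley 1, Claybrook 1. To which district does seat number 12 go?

Fernley

Priority for the next seat is population ÷ (current seats + 0.5).
Priorities: Ashgrove 165.143, Pinehurst 196.222, Millford 206.400, Fernley 230.000, Claybrook 199.333.
Highest priority: Fernley.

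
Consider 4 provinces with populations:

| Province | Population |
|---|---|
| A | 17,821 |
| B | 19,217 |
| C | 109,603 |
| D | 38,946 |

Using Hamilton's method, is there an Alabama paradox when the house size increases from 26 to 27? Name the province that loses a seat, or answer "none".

At 26 seats: A 3, B 3, C 15, D 5.
At 27 seats: A 2, B 3, C 16, D 6.
A drops from 3 to 2.

A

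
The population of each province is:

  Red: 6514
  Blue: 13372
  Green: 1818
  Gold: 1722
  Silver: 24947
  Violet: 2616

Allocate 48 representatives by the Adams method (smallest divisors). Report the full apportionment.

Red: 6, Blue: 12, Green: 2, Gold: 2, Silver: 23, Violet: 3

Standard divisor 50989/48 ≈ 1062.271; standard quotas: Red 6.132, Blue 12.588, Green 1.711, Gold 1.621, Silver 23.485, Violet 2.463.
Rounding up gives 7, 13, 2, 2, 24, 3 = 51 seats, so the divisor must be adjusted.
With modified divisor 1120: modified quotas Red 5.816, Blue 11.939, Green 1.623, Gold 1.538, Silver 22.274, Violet 2.336.
Rounding up: Red 6, Blue 12, Green 2, Gold 2, Silver 23, Violet 3 (total 48).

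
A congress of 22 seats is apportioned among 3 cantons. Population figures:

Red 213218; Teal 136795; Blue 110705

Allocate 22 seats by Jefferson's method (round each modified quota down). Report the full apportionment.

Standard divisor 460718/22 ≈ 20941.727; standard quotas: Red 10.181, Teal 6.532, Blue 5.286.
Rounding down gives 10, 6, 5 = 21 seats, so the divisor must be adjusted.
With modified divisor 19460: modified quotas Red 10.957, Teal 7.030, Blue 5.689.
Rounding down: Red 10, Teal 7, Blue 5 (total 22).

Red 10, Teal 7, Blue 5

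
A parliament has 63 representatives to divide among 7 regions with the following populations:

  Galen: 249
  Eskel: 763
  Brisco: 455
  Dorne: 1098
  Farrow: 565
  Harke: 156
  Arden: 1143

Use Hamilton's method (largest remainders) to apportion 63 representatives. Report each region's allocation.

Galen: 4, Eskel: 11, Brisco: 6, Dorne: 16, Farrow: 8, Harke: 2, Arden: 16

The standard divisor is 4429/63 ≈ 70.302.
Standard quotas: Galen 3.542, Eskel 10.853, Brisco 6.472, Dorne 15.618, Farrow 8.037, Harke 2.219, Arden 16.259.
Lower quotas: Galen 3, Eskel 10, Brisco 6, Dorne 15, Farrow 8, Harke 2, Arden 16 (sum 60, leaving 3 seats).
Remainders in descending order: Eskel 0.853, Dorne 0.618, Galen 0.542, Brisco 0.472, Arden 0.259, Harke 0.219, Farrow 0.037.
The surplus seats go to Eskel, Dorne, Galen.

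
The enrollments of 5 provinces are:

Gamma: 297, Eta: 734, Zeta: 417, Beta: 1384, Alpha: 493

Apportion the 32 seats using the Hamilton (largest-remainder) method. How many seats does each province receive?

The standard divisor is 3325/32 ≈ 103.906.
Standard quotas: Gamma 2.858, Eta 7.064, Zeta 4.013, Beta 13.320, Alpha 4.745.
Lower quotas: Gamma 2, Eta 7, Zeta 4, Beta 13, Alpha 4 (sum 30, leaving 2 seats).
Remainders in descending order: Gamma 0.858, Alpha 0.745, Beta 0.320, Eta 0.064, Zeta 0.013.
Largest remainders: Gamma, Alpha receive the extra seats.

Gamma 3; Eta 7; Zeta 4; Beta 13; Alpha 5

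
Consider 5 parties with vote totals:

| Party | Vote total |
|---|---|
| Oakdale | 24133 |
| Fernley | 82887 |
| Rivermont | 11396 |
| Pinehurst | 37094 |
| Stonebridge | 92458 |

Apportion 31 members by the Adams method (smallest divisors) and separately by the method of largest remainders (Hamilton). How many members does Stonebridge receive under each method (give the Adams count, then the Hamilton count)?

Adams: Oakdale 3, Fernley 10, Rivermont 2, Pinehurst 5, Stonebridge 11.
Hamilton: Oakdale 3, Fernley 10, Rivermont 1, Pinehurst 5, Stonebridge 12.
Stonebridge gets 11 under Adams and 12 under Hamilton.

11 and 12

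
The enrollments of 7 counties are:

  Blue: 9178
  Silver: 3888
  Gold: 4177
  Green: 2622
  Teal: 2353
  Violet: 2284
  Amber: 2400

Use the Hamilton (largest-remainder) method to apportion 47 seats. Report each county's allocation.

Blue=16, Silver=7, Gold=7, Green=5, Teal=4, Violet=4, Amber=4

Standard divisor: 26902 ÷ 47 ≈ 572.383.
Standard quotas: Blue 16.0347, Silver 6.7927, Gold 7.2976, Green 4.5808, Teal 4.1109, Violet 3.9903, Amber 4.1930.
Lower quotas: Blue 16, Silver 6, Gold 7, Green 4, Teal 4, Violet 3, Amber 4 (sum 44, leaving 3 seats).
Remainders in descending order: Violet 0.9903, Silver 0.7927, Green 0.5808, Gold 0.2976, Amber 0.1930, Teal 0.1109, Blue 0.0347.
The surplus seats go to Violet, Silver, Green.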